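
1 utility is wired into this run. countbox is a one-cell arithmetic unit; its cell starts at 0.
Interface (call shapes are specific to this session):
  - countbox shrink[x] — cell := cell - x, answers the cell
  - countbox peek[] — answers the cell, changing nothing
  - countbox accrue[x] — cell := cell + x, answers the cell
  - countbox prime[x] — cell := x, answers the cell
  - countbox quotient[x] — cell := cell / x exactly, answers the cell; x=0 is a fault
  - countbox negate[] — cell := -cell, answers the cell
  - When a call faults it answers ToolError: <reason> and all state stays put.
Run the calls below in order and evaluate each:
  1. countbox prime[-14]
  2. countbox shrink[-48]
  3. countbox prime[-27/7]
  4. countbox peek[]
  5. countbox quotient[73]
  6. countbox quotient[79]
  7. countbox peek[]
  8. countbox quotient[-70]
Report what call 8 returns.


CALL countbox prime[x: -14]
RET  -14
CALL countbox shrink[x: -48]
RET  34
CALL countbox prime[x: -27/7]
RET  -27/7
CALL countbox peek[]
RET  -27/7
CALL countbox quotient[x: 73]
RET  -27/511
CALL countbox quotient[x: 79]
RET  -27/40369
CALL countbox peek[]
RET  -27/40369
CALL countbox quotient[x: -70]
RET  27/2825830

Answer: 27/2825830


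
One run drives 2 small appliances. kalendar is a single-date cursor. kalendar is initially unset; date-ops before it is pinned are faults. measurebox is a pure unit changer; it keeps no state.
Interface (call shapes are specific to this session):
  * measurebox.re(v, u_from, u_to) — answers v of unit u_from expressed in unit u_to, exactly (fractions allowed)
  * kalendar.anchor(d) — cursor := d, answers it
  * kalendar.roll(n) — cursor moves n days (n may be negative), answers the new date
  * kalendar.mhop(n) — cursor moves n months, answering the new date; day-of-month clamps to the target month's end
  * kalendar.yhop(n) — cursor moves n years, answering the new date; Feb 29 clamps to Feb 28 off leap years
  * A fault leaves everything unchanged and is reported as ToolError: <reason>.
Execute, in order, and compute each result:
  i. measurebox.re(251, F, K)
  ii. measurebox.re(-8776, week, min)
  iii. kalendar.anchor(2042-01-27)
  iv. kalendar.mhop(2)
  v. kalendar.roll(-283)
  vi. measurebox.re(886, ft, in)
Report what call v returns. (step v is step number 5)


>>> measurebox.re v→251 u_from→F u_to→K
[out] 23689/60
>>> measurebox.re v→-8776 u_from→week u_to→min
[out] -88462080
>>> kalendar.anchor d→2042-01-27
[out] 2042-01-27
>>> kalendar.mhop n→2
[out] 2042-03-27
>>> kalendar.roll n→-283
[out] 2041-06-17
>>> measurebox.re v→886 u_from→ft u_to→in
[out] 10632

Answer: 2041-06-17


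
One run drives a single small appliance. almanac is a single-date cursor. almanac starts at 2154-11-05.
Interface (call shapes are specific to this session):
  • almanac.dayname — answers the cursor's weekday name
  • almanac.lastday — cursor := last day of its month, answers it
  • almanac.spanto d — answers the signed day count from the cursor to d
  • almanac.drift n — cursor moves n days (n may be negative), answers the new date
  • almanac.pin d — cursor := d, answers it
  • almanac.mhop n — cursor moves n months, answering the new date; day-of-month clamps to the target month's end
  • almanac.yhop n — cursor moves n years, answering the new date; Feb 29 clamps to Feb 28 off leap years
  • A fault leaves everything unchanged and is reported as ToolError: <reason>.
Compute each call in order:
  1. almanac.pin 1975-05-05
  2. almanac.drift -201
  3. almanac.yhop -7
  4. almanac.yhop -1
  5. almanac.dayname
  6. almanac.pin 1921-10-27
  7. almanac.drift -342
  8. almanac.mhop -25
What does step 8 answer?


>>> pin d: 1975-05-05
= 1975-05-05
>>> drift n: -201
= 1974-10-16
>>> yhop n: -7
= 1967-10-16
>>> yhop n: -1
= 1966-10-16
>>> dayname
= Sunday
>>> pin d: 1921-10-27
= 1921-10-27
>>> drift n: -342
= 1920-11-19
>>> mhop n: -25
= 1918-10-19

Answer: 1918-10-19


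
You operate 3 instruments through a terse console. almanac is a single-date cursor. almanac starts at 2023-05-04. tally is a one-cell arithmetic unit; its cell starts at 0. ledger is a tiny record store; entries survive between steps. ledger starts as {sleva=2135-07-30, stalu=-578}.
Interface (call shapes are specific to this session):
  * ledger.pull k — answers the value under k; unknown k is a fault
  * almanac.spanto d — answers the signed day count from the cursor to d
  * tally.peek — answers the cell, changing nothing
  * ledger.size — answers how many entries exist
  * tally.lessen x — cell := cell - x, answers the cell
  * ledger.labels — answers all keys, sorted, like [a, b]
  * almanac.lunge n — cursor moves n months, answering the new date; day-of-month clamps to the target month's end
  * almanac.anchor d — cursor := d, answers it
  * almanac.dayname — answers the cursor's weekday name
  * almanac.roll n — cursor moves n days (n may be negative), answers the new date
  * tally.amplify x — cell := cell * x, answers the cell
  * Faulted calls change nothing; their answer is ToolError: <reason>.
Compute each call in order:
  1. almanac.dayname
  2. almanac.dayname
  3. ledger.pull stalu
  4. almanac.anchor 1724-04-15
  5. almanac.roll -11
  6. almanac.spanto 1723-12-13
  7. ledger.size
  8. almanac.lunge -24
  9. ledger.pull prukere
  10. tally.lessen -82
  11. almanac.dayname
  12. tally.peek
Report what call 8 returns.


Answer: 1722-04-04

Derivation:
# dayname() => Thursday
# dayname() => Thursday
# pull(k=stalu) => -578
# anchor(d=1724-04-15) => 1724-04-15
# roll(n=-11) => 1724-04-04
# spanto(d=1723-12-13) => -113
# size() => 2
# lunge(n=-24) => 1722-04-04
# pull(k=prukere) => ToolError: no such key prukere
# lessen(x=-82) => 82
# dayname() => Saturday
# peek() => 82


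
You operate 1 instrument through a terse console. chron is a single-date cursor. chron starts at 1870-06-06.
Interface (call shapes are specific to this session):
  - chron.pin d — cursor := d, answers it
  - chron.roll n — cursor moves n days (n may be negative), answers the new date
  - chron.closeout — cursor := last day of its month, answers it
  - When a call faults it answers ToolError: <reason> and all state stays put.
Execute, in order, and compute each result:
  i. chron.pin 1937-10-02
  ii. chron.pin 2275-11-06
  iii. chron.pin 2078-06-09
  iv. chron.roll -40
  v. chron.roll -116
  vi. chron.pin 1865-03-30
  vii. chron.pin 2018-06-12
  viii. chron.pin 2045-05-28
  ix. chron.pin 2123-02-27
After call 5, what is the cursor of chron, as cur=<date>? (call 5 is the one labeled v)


Answer: cur=2078-01-04

Derivation:
$ pin d→1937-10-02
  1937-10-02
$ pin d→2275-11-06
  2275-11-06
$ pin d→2078-06-09
  2078-06-09
$ roll n→-40
  2078-04-30
$ roll n→-116
  2078-01-04
$ pin d→1865-03-30
  1865-03-30
$ pin d→2018-06-12
  2018-06-12
$ pin d→2045-05-28
  2045-05-28
$ pin d→2123-02-27
  2123-02-27


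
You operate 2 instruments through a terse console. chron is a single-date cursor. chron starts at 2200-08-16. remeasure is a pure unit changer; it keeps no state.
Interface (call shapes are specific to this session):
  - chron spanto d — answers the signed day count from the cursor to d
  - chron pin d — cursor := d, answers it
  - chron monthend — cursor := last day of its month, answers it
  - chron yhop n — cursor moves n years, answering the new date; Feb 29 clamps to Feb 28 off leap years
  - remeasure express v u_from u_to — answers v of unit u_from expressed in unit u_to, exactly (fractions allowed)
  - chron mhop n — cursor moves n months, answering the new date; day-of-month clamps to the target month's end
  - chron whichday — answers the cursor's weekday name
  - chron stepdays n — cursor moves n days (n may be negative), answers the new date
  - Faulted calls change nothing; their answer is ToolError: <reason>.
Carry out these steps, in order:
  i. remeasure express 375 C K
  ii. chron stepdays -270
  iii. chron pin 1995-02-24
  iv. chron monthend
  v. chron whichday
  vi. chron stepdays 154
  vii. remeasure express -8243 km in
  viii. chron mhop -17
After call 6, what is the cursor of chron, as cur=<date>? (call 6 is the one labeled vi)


;; 1. remeasure express(v='375', u_from='C', u_to='K') -> 12963/20
;; 2. chron stepdays(n='-270') -> 2199-11-19
;; 3. chron pin(d='1995-02-24') -> 1995-02-24
;; 4. chron monthend() -> 1995-02-28
;; 5. chron whichday() -> Tuesday
;; 6. chron stepdays(n='154') -> 1995-08-01
;; 7. remeasure express(v='-8243', u_from='km', u_to='in') -> -41215000000/127
;; 8. chron mhop(n='-17') -> 1994-03-01

Answer: cur=1995-08-01


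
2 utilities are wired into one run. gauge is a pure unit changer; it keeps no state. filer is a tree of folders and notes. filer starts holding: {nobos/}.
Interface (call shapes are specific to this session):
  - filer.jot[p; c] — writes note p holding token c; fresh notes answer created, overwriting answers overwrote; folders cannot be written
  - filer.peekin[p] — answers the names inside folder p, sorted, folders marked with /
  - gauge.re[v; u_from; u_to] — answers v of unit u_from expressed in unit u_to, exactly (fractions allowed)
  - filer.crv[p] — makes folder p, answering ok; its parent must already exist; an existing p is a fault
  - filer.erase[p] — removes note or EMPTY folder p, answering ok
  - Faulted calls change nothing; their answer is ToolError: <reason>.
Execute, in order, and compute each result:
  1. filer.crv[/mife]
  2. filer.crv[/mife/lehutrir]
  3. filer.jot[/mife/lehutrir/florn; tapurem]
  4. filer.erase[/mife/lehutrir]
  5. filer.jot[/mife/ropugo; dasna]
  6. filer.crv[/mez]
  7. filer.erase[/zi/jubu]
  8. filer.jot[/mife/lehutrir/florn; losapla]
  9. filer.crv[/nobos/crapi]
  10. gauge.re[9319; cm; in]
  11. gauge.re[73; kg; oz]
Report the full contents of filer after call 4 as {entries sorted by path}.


Answer: {mife/, mife/lehutrir/, mife/lehutrir/florn=tapurem, nobos/}

Derivation:
I call crv(p=/mife), giving ok.
Using crv(p=/mife/lehutrir), and observe ok.
I run jot(p=/mife/lehutrir/florn, c=tapurem): created.
Now I run erase(p=/mife/lehutrir): ToolError: not empty.
Now I run jot(p=/mife/ropugo, c=dasna), and see created.
Invoking crv(p=/mez), — result: ok.
Calling erase(p=/zi/jubu), → ToolError: not found.
Then jot(p=/mife/lehutrir/florn, c=losapla), giving overwrote.
I try crv(p=/nobos/crapi), → ok.
Calling re(v=9319, u_from=cm, u_to=in), and see 465950/127.
Calling re(v=73, u_from=kg, u_to=oz), and observe 116800000000/45359237.


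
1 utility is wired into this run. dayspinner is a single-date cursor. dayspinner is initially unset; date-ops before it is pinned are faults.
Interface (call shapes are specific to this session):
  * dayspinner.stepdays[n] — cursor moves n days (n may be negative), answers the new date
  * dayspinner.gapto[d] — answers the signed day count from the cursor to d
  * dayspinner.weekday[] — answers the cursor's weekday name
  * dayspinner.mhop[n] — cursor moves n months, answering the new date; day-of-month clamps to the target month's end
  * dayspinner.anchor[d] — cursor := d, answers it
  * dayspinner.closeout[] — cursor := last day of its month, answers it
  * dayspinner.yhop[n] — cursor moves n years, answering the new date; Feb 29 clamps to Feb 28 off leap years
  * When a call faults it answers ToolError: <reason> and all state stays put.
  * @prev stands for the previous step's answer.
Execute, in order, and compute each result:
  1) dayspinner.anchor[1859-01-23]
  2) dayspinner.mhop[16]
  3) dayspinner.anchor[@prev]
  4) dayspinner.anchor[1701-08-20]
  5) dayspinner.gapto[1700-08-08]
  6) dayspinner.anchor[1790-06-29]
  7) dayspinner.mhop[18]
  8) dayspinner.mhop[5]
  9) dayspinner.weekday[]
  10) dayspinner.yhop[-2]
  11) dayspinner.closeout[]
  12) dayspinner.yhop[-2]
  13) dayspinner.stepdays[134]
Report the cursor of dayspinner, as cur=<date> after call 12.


Answer: cur=1788-05-31

Derivation:
$ dayspinner.anchor d→1859-01-23
= 1859-01-23
$ dayspinner.mhop n→16
= 1860-05-23
$ dayspinner.anchor d→@prev
= 1860-05-23
$ dayspinner.anchor d→1701-08-20
= 1701-08-20
$ dayspinner.gapto d→1700-08-08
= -377
$ dayspinner.anchor d→1790-06-29
= 1790-06-29
$ dayspinner.mhop n→18
= 1791-12-29
$ dayspinner.mhop n→5
= 1792-05-29
$ dayspinner.weekday
= Tuesday
$ dayspinner.yhop n→-2
= 1790-05-29
$ dayspinner.closeout
= 1790-05-31
$ dayspinner.yhop n→-2
= 1788-05-31
$ dayspinner.stepdays n→134
= 1788-10-12


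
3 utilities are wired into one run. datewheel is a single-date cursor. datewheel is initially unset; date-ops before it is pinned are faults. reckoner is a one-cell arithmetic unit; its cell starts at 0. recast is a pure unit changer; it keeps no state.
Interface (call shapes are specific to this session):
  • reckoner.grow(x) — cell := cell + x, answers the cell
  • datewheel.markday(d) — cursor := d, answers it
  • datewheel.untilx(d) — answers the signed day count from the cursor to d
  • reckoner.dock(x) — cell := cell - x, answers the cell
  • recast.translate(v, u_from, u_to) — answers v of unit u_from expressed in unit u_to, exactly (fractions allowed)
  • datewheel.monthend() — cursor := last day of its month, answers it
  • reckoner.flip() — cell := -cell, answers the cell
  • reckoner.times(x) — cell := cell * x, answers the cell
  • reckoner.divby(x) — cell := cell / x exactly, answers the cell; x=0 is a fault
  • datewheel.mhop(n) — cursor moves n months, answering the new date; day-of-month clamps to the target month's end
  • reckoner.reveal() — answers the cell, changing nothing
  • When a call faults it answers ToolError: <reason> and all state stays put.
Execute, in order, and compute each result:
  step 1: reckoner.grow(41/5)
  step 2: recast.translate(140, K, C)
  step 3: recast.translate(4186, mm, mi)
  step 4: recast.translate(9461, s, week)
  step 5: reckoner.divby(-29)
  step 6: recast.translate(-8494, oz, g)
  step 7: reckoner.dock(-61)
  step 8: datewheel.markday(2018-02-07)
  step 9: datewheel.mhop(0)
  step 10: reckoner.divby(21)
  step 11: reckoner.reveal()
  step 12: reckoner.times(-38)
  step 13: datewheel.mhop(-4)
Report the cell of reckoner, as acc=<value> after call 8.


~$ reckoner.grow x: 41/5
[out] 41/5
~$ recast.translate v: 140 u_from: K u_to: C
[out] -2663/20
~$ recast.translate v: 4186 u_from: mm u_to: mi
[out] 2093/804672
~$ recast.translate v: 9461 u_from: s u_to: week
[out] 9461/604800
~$ reckoner.divby x: -29
[out] -41/145
~$ recast.translate v: -8494 u_from: oz u_to: g
[out] -192640679539/800000
~$ reckoner.dock x: -61
[out] 8804/145
~$ datewheel.markday d: 2018-02-07
[out] 2018-02-07
~$ datewheel.mhop n: 0
[out] 2018-02-07
~$ reckoner.divby x: 21
[out] 8804/3045
~$ reckoner.reveal
[out] 8804/3045
~$ reckoner.times x: -38
[out] -334552/3045
~$ datewheel.mhop n: -4
[out] 2017-10-07

Answer: acc=8804/145


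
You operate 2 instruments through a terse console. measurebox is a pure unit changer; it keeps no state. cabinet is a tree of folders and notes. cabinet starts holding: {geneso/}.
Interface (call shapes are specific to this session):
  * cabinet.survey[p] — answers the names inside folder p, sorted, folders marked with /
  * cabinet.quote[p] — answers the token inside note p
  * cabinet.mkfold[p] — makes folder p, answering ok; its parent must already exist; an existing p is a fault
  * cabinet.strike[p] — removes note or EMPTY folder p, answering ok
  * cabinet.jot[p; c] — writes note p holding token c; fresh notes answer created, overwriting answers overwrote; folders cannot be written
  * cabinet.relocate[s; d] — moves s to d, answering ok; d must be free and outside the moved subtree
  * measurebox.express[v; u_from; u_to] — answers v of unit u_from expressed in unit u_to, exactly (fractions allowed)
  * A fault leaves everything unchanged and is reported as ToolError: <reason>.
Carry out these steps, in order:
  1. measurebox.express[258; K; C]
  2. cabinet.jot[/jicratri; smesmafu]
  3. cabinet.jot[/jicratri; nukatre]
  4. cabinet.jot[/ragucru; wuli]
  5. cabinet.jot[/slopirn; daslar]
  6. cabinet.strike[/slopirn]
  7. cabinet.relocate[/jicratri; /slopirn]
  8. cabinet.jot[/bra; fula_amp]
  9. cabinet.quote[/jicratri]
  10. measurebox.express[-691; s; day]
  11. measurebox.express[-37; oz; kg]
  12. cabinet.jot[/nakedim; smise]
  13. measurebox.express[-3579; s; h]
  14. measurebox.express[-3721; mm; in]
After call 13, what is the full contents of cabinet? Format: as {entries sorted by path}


CALL measurebox.express[v: 258; u_from: K; u_to: C]
RET  -303/20
CALL cabinet.jot[p: /jicratri; c: smesmafu]
RET  created
CALL cabinet.jot[p: /jicratri; c: nukatre]
RET  overwrote
CALL cabinet.jot[p: /ragucru; c: wuli]
RET  created
CALL cabinet.jot[p: /slopirn; c: daslar]
RET  created
CALL cabinet.strike[p: /slopirn]
RET  ok
CALL cabinet.relocate[s: /jicratri; d: /slopirn]
RET  ok
CALL cabinet.jot[p: /bra; c: fula_amp]
RET  created
CALL cabinet.quote[p: /jicratri]
RET  ToolError: not found
CALL measurebox.express[v: -691; u_from: s; u_to: day]
RET  -691/86400
CALL measurebox.express[v: -37; u_from: oz; u_to: kg]
RET  -1678291769/1600000000
CALL cabinet.jot[p: /nakedim; c: smise]
RET  created
CALL measurebox.express[v: -3579; u_from: s; u_to: h]
RET  -1193/1200
CALL measurebox.express[v: -3721; u_from: mm; u_to: in]
RET  -18605/127

Answer: {bra=fula_amp, geneso/, nakedim=smise, ragucru=wuli, slopirn=nukatre}


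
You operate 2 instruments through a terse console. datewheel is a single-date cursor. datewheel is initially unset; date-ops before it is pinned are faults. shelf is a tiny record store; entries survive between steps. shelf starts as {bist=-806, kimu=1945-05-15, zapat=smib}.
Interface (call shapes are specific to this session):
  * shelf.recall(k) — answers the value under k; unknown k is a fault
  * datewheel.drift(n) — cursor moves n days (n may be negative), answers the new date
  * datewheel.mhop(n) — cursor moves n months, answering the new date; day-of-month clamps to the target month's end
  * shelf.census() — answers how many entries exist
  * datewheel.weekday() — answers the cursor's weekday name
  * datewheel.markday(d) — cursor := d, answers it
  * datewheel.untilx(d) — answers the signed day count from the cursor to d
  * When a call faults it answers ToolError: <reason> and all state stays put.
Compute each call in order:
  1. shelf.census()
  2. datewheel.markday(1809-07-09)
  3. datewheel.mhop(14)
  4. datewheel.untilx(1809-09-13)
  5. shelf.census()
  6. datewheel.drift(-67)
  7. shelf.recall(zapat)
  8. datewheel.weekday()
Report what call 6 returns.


% 1. census() : 3
% 2. markday(d=1809-07-09) : 1809-07-09
% 3. mhop(n=14) : 1810-09-09
% 4. untilx(d=1809-09-13) : -361
% 5. census() : 3
% 6. drift(n=-67) : 1810-07-04
% 7. recall(k=zapat) : smib
% 8. weekday() : Wednesday

Answer: 1810-07-04


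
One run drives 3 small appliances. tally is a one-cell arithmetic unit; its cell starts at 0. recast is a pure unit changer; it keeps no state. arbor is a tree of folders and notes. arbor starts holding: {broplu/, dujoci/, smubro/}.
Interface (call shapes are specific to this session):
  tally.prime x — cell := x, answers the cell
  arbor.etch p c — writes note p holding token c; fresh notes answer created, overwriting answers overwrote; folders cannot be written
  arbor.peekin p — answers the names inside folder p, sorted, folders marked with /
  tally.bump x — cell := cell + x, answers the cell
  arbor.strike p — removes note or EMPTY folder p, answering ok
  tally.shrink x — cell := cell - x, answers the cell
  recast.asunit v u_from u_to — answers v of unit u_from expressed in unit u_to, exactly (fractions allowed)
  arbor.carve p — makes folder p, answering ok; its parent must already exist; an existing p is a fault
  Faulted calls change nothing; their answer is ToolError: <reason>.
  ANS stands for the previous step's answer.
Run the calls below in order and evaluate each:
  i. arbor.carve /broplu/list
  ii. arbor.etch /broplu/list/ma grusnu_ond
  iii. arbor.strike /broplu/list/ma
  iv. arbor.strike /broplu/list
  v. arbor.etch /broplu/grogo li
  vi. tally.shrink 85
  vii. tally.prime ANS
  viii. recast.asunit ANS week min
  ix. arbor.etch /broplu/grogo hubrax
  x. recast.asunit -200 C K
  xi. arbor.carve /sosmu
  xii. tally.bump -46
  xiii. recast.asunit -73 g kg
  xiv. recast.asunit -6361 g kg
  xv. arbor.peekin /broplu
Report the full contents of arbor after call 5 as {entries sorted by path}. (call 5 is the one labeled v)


Using arbor.carve with p→/broplu/list, — result: ok.
Now I run arbor.etch with p→/broplu/list/ma, c→grusnu_ond, and observe created.
Using arbor.strike with p→/broplu/list/ma, which returns ok.
Then arbor.strike with p→/broplu/list, and see ok.
I try arbor.etch with p→/broplu/grogo, c→li, and get created.
I use tally.shrink with x→85, → -85.
Next I call tally.prime with x→ANS: -85.
I invoke recast.asunit with v→ANS, u_from→week, u_to→min, and get -856800.
Next I call arbor.etch with p→/broplu/grogo, c→hubrax: overwrote.
I try recast.asunit with v→-200, u_from→C, u_to→K, → 1463/20.
Using arbor.carve with p→/sosmu, → ok.
I run tally.bump with x→-46, and see -131.
I try recast.asunit with v→-73, u_from→g, u_to→kg, and get -73/1000.
Calling recast.asunit with v→-6361, u_from→g, u_to→kg, yielding -6361/1000.
I invoke arbor.peekin with p→/broplu, which returns [grogo].

Answer: {broplu/, broplu/grogo=li, dujoci/, smubro/}


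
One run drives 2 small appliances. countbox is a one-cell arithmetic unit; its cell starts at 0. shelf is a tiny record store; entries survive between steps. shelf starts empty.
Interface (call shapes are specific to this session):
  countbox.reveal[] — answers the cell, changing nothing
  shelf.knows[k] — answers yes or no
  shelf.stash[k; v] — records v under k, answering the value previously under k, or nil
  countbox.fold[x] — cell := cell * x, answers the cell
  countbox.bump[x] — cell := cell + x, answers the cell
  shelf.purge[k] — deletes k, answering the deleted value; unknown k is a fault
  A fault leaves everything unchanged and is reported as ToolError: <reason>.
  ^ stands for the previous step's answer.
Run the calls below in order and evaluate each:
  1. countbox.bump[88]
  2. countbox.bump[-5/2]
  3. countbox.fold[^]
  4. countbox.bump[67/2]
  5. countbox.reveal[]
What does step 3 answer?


·→ countbox.bump(88)
·← 88
·→ countbox.bump(-5/2)
·← 171/2
·→ countbox.fold(^)
·← 29241/4
·→ countbox.bump(67/2)
·← 29375/4
·→ countbox.reveal()
·← 29375/4

Answer: 29241/4


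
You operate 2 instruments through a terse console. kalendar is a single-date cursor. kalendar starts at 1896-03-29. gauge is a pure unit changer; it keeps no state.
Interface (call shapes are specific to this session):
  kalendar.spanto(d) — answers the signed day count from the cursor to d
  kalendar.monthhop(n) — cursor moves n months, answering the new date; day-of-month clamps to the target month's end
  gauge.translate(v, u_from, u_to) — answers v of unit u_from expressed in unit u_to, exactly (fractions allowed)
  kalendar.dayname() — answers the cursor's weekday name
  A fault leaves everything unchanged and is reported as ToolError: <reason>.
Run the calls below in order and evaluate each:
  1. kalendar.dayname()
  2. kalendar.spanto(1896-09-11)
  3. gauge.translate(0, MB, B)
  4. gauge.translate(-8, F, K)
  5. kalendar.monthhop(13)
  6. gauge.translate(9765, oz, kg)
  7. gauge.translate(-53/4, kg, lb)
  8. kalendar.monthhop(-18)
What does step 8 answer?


Answer: 1895-10-29

Derivation:
! kalendar.dayname() == Sunday
! kalendar.spanto(d=1896-09-11) == 166
! gauge.translate(v=0, u_from=MB, u_to=B) == 0
! gauge.translate(v=-8, u_from=F, u_to=K) == 45167/180
! kalendar.monthhop(n=13) == 1897-04-29
! gauge.translate(v=9765, u_from=oz, u_to=kg) == 88586589861/320000000
! gauge.translate(v=-53/4, u_from=kg, u_to=lb) == -1325000000/45359237
! kalendar.monthhop(n=-18) == 1895-10-29


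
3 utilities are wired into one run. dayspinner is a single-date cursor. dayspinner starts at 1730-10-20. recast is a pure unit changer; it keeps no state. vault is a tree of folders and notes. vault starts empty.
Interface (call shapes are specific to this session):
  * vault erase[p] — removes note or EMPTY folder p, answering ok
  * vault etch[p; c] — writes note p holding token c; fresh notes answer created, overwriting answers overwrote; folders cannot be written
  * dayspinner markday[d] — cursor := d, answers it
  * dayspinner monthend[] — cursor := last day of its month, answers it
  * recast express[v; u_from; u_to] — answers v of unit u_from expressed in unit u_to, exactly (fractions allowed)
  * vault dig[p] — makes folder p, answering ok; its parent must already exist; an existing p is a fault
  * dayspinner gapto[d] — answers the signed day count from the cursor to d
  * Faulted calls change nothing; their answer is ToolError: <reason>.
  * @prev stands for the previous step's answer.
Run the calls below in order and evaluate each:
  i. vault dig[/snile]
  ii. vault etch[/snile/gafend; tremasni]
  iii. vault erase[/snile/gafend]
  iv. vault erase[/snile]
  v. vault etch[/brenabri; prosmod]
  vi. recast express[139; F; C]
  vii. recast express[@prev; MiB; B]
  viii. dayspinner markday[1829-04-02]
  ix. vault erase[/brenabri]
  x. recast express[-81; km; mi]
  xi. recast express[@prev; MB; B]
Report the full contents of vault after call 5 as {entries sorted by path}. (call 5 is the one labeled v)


Now I run vault dig passing p: /snile, and observe ok.
Calling vault etch passing p: /snile/gafend, c: tremasni, and get created.
Next I call vault erase passing p: /snile/gafend: ok.
Next I call vault erase passing p: /snile: ok.
Using vault etch passing p: /brenabri, c: prosmod, which returns created.
Then recast express passing v: 139, u_from: F, u_to: C, and see 535/9.
I call recast express passing v: @prev, u_from: MiB, u_to: B, giving 560988160/9.
I invoke dayspinner markday passing d: 1829-04-02, — result: 1829-04-02.
Now I run vault erase passing p: /brenabri, which returns ok.
Now I run recast express passing v: -81, u_from: km, u_to: mi, which returns -140625/2794.
Now I run recast express passing v: @prev, u_from: MB, u_to: B, and get -70312500000/1397.

Answer: {brenabri=prosmod}


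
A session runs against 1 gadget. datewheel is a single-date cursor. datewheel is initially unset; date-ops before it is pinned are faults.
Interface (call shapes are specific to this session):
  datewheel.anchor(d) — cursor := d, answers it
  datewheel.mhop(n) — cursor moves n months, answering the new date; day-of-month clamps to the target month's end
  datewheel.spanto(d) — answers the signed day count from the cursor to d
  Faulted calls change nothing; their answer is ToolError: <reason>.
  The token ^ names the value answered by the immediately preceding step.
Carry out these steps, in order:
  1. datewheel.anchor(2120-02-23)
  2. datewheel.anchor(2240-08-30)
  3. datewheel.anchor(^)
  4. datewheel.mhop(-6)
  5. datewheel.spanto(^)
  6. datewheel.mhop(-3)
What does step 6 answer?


Next I call datewheel.anchor with d: 2120-02-23, giving 2120-02-23.
Now I run datewheel.anchor with d: 2240-08-30, and observe 2240-08-30.
Invoking datewheel.anchor with d: ^, and see 2240-08-30.
I call datewheel.mhop with n: -6, which returns 2240-02-29.
Then datewheel.spanto with d: ^, and see 0.
Then datewheel.mhop with n: -3, which returns 2239-11-29.

Answer: 2239-11-29


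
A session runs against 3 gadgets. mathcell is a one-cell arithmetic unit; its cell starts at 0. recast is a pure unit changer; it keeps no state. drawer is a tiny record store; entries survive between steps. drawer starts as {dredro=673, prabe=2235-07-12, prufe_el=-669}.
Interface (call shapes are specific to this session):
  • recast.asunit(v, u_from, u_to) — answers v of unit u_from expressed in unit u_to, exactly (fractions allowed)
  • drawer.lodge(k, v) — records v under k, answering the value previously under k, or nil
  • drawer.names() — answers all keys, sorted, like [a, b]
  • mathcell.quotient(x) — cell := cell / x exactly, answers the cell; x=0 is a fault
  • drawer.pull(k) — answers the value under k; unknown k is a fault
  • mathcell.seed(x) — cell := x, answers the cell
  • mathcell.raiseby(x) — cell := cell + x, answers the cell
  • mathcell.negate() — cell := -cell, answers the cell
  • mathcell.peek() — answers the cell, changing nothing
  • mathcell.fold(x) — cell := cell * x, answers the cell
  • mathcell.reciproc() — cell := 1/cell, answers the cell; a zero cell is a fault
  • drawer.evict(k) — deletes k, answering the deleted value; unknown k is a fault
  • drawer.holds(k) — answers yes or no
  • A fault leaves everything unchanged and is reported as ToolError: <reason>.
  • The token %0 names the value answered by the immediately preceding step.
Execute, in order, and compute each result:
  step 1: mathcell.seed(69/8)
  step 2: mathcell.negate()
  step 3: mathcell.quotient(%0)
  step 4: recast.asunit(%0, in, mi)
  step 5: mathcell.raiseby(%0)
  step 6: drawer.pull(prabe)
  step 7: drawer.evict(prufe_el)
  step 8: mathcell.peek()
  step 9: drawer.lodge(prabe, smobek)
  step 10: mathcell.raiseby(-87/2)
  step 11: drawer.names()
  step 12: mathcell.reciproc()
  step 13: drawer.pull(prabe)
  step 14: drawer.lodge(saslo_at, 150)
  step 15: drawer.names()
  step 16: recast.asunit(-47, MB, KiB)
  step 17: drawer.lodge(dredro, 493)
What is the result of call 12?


~$ seed x='69/8'
:: 69/8
~$ negate
:: -69/8
~$ quotient x='%0'
:: 1
~$ asunit v='%0' u_from='in' u_to='mi'
:: 1/63360
~$ raiseby x='%0'
:: 63361/63360
~$ pull k='prabe'
:: 2235-07-12
~$ evict k='prufe_el'
:: -669
~$ peek
:: 63361/63360
~$ lodge k='prabe' v='smobek'
:: 2235-07-12
~$ raiseby x='-87/2'
:: -2692799/63360
~$ names
:: [dredro, prabe]
~$ reciproc
:: -63360/2692799
~$ pull k='prabe'
:: smobek
~$ lodge k='saslo_at' v='150'
:: nil
~$ names
:: [dredro, prabe, saslo_at]
~$ asunit v='-47' u_from='MB' u_to='KiB'
:: -734375/16
~$ lodge k='dredro' v='493'
:: 673

Answer: -63360/2692799


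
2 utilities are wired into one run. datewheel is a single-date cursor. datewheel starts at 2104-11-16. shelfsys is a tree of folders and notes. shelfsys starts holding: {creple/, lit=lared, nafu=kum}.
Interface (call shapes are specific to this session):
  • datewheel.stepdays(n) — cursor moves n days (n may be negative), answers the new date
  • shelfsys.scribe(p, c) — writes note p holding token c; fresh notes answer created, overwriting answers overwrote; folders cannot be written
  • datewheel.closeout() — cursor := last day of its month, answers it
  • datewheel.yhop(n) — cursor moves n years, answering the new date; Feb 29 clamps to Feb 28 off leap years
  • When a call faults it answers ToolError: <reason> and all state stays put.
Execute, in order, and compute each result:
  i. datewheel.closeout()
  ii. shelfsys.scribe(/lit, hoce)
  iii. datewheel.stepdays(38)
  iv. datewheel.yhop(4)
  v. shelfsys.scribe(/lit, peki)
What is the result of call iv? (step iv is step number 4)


Answer: 2109-01-07

Derivation:
→ closeout()
← 2104-11-30
→ scribe(p='/lit', c='hoce')
← overwrote
→ stepdays(n='38')
← 2105-01-07
→ yhop(n='4')
← 2109-01-07
→ scribe(p='/lit', c='peki')
← overwrote


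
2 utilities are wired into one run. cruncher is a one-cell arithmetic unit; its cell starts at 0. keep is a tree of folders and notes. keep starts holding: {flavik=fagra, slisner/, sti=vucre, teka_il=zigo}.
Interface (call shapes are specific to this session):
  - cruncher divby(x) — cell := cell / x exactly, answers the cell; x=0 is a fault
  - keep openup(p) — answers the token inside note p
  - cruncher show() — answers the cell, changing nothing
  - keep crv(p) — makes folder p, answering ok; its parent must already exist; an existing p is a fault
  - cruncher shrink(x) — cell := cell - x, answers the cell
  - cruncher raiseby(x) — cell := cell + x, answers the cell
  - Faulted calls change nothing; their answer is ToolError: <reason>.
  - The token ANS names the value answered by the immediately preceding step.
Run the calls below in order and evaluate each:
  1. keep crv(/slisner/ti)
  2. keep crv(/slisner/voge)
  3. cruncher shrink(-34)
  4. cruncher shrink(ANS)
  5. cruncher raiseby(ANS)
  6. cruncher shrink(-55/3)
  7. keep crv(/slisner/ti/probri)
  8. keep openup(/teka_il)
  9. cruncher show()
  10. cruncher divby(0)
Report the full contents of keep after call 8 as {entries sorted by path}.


CALL keep crv[p: /slisner/ti]
RET  ok
CALL keep crv[p: /slisner/voge]
RET  ok
CALL cruncher shrink[x: -34]
RET  34
CALL cruncher shrink[x: ANS]
RET  0
CALL cruncher raiseby[x: ANS]
RET  0
CALL cruncher shrink[x: -55/3]
RET  55/3
CALL keep crv[p: /slisner/ti/probri]
RET  ok
CALL keep openup[p: /teka_il]
RET  zigo
CALL cruncher show[]
RET  55/3
CALL cruncher divby[x: 0]
RET  ToolError: division by zero

Answer: {flavik=fagra, slisner/, slisner/ti/, slisner/ti/probri/, slisner/voge/, sti=vucre, teka_il=zigo}


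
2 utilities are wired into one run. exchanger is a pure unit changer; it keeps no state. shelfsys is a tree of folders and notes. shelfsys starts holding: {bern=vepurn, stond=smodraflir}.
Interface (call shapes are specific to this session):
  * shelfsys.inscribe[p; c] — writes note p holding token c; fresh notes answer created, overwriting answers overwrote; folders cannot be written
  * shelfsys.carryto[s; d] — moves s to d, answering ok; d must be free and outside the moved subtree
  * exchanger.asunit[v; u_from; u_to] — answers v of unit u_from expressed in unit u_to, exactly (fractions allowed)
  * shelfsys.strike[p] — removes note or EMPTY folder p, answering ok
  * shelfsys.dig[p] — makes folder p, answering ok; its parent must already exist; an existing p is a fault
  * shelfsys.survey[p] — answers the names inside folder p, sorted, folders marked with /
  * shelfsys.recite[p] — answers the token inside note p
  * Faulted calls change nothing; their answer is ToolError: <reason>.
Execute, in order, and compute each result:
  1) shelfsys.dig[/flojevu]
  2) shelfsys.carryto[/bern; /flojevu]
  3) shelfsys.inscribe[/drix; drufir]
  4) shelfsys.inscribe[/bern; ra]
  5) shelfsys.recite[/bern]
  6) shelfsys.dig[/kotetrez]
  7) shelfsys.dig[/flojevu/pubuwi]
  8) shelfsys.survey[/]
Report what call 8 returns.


> dig p→/flojevu
[out] ok
> carryto s→/bern d→/flojevu
[out] ToolError: exists
> inscribe p→/drix c→drufir
[out] created
> inscribe p→/bern c→ra
[out] overwrote
> recite p→/bern
[out] ra
> dig p→/kotetrez
[out] ok
> dig p→/flojevu/pubuwi
[out] ok
> survey p→/
[out] [bern, drix, flojevu/, kotetrez/, stond]

Answer: [bern, drix, flojevu/, kotetrez/, stond]


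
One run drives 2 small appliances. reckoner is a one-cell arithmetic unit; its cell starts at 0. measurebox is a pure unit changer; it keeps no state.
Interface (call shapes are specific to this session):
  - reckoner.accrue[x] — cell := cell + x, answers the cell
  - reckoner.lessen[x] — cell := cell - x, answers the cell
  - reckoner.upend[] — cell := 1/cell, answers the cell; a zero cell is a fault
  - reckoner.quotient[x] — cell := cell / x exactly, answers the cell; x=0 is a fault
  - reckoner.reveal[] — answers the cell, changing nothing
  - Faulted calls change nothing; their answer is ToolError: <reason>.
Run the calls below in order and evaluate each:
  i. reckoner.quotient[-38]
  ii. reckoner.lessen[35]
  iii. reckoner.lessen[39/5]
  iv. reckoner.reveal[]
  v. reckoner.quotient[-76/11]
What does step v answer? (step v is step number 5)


Answer: 1177/190

Derivation:
% reckoner.quotient x→-38
:: 0
% reckoner.lessen x→35
:: -35
% reckoner.lessen x→39/5
:: -214/5
% reckoner.reveal
:: -214/5
% reckoner.quotient x→-76/11
:: 1177/190


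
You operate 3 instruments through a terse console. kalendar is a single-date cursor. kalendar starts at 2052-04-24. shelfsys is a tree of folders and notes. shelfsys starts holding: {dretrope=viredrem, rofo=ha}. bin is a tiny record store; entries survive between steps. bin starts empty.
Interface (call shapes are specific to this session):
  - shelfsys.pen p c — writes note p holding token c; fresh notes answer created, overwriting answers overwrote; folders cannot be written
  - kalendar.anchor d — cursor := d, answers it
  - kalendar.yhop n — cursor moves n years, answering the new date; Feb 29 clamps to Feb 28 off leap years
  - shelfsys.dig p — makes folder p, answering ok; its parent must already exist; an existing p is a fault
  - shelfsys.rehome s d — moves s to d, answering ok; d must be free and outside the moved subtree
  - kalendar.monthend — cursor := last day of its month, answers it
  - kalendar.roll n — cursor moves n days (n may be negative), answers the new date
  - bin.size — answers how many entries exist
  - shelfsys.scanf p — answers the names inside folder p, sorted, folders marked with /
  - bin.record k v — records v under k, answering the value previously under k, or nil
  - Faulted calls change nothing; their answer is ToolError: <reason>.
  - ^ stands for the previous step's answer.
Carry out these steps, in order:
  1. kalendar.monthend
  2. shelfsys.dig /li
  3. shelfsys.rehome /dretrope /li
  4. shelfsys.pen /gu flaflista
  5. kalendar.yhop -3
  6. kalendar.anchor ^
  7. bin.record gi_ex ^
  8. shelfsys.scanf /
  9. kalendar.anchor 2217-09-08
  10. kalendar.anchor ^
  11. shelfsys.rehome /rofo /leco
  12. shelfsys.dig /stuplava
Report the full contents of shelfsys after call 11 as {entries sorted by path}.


Answer: {dretrope=viredrem, gu=flaflista, leco=ha, li/}

Derivation:
I try kalendar.monthend, yielding 2052-04-30.
I invoke shelfsys.dig with p: /li, — result: ok.
Invoking shelfsys.rehome with s: /dretrope, d: /li, — result: ToolError: exists.
I try shelfsys.pen with p: /gu, c: flaflista, → created.
Now I run kalendar.yhop with n: -3: 2049-04-30.
I use kalendar.anchor with d: ^, which returns 2049-04-30.
I try bin.record with k: gi_ex, v: ^, — result: nil.
Using shelfsys.scanf with p: /, → [dretrope, gu, li/, rofo].
Calling kalendar.anchor with d: 2217-09-08, → 2217-09-08.
I call kalendar.anchor with d: ^, giving 2217-09-08.
I call shelfsys.rehome with s: /rofo, d: /leco, → ok.
Next I call shelfsys.dig with p: /stuplava, which returns ok.


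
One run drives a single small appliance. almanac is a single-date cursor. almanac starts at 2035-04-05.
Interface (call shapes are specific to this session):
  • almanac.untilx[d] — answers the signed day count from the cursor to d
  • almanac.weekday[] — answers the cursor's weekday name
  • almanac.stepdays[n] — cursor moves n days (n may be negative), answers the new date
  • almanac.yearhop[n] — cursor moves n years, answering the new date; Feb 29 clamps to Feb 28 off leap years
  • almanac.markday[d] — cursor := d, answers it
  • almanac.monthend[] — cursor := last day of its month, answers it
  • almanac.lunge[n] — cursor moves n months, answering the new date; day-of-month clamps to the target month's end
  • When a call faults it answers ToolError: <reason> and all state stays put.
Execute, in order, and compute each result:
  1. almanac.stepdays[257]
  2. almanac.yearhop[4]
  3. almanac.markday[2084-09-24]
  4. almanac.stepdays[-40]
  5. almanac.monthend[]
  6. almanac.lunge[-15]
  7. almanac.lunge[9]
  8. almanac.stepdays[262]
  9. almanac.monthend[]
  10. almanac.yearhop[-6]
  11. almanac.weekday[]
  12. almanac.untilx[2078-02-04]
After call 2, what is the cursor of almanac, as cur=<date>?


Answer: cur=2039-12-18

Derivation:
> almanac.stepdays n: 257
= 2035-12-18
> almanac.yearhop n: 4
= 2039-12-18
> almanac.markday d: 2084-09-24
= 2084-09-24
> almanac.stepdays n: -40
= 2084-08-15
> almanac.monthend
= 2084-08-31
> almanac.lunge n: -15
= 2083-05-31
> almanac.lunge n: 9
= 2084-02-29
> almanac.stepdays n: 262
= 2084-11-17
> almanac.monthend
= 2084-11-30
> almanac.yearhop n: -6
= 2078-11-30
> almanac.weekday
= Wednesday
> almanac.untilx d: 2078-02-04
= -299


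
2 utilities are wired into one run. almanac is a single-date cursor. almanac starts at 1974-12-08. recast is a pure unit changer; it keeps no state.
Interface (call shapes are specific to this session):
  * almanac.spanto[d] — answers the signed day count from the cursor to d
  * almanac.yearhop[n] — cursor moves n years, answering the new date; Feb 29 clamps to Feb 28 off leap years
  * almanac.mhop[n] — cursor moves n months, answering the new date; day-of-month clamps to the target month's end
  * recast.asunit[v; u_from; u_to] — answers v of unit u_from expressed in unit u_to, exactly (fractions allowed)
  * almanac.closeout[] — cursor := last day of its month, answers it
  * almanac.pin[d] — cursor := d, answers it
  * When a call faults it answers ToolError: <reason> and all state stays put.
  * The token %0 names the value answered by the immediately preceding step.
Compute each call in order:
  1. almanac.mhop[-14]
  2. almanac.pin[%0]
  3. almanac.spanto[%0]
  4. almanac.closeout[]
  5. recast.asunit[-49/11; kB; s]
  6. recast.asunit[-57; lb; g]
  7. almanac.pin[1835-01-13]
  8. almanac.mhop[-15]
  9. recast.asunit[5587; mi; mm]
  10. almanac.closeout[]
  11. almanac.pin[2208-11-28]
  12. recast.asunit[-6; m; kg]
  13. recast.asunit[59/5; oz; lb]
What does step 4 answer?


Act: almanac.mhop[n→-14]
Obs: 1973-10-08
Act: almanac.pin[d→%0]
Obs: 1973-10-08
Act: almanac.spanto[d→%0]
Obs: 0
Act: almanac.closeout[]
Obs: 1973-10-31
Act: recast.asunit[v→-49/11; u_from→kB; u_to→s]
Obs: ToolError: incompatible units
Act: recast.asunit[v→-57; u_from→lb; u_to→g]
Obs: -2585476509/100000
Act: almanac.pin[d→1835-01-13]
Obs: 1835-01-13
Act: almanac.mhop[n→-15]
Obs: 1833-10-13
Act: recast.asunit[v→5587; u_from→mi; u_to→mm]
Obs: 8991404928
Act: almanac.closeout[]
Obs: 1833-10-31
Act: almanac.pin[d→2208-11-28]
Obs: 2208-11-28
Act: recast.asunit[v→-6; u_from→m; u_to→kg]
Obs: ToolError: incompatible units
Act: recast.asunit[v→59/5; u_from→oz; u_to→lb]
Obs: 59/80

Answer: 1973-10-31
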